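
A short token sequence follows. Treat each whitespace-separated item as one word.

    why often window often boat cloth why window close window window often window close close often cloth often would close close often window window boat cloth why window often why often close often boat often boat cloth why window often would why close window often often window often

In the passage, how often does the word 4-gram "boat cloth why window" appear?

Scanning the 45 overlapping 4-gram windows for "boat cloth why window":
  position 5–8: boat cloth why window
  position 25–28: boat cloth why window
  position 36–39: boat cloth why window

3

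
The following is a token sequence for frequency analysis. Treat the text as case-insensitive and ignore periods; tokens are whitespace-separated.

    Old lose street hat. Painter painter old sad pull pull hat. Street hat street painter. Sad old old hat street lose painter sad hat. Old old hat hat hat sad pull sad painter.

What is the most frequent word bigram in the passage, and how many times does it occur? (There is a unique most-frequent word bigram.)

"hat street", 3 times

Bigram frequencies (highest first):
  hat street: 3
  street hat: 2
  sad pull: 2
  painter sad: 2
  old old: 2
  old hat: 2
  … (18 more, each ≤ 2)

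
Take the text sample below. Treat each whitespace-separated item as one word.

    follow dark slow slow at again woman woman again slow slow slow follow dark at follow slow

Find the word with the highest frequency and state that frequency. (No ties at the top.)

Unigram frequencies (highest first):
  slow: 6
  follow: 3
  dark: 2
  at: 2
  again: 2
  woman: 2

"slow", 6 times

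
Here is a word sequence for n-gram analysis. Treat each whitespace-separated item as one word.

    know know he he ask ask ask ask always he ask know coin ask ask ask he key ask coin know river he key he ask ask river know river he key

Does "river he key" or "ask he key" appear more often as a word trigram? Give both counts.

"river he key": 2 occurrences
"ask he key": 1 occurrence

"river he key" (2 vs 1)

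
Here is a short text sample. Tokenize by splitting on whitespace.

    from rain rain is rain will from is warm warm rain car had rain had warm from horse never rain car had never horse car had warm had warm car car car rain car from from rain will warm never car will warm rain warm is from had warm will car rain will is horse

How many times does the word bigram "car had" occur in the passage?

Scanning the 54 overlapping bigram windows for "car had":
  position 12–13: car had
  position 21–22: car had
  position 25–26: car had

3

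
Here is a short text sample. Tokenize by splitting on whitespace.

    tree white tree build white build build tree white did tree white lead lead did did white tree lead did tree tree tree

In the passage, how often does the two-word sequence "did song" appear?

Scanning the 22 overlapping bigram windows for "did song":
  (none found)

0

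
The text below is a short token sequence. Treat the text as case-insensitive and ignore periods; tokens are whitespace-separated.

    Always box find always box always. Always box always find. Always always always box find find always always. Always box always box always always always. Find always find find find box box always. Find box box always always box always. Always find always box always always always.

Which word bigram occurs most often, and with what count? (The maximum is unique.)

Bigram frequencies (highest first):
  always always: 11
  always box: 8
  box always: 8
  find always: 5
  always find: 5
  find find: 3
  … (3 more, each ≤ 2)

"always always", 11 times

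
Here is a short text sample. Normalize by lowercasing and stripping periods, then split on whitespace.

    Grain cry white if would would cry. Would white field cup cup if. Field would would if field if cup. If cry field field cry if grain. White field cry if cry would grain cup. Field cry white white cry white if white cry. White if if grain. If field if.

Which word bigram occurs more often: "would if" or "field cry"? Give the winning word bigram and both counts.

"would if": 1 occurrence
"field cry": 3 occurrences

"field cry" (3 vs 1)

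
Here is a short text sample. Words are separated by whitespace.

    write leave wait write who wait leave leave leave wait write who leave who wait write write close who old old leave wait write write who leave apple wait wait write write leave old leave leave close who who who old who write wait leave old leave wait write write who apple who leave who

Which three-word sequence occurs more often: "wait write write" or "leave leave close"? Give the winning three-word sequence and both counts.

"wait write write": 4 occurrences
"leave leave close": 1 occurrence

"wait write write" (4 vs 1)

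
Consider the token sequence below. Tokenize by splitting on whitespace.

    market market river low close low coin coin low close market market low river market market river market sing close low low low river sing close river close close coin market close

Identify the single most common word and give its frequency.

Unigram frequencies (highest first):
  market: 8
  low: 7
  close: 7
  river: 5
  coin: 3
  sing: 2

"market", 8 times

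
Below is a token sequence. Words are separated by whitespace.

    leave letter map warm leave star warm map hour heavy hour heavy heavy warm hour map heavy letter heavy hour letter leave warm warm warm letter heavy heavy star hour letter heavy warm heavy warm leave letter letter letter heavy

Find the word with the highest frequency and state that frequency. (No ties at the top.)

"heavy", 10 times

Unigram frequencies (highest first):
  heavy: 10
  letter: 8
  warm: 8
  hour: 5
  leave: 4
  map: 3
  … (1 more, each ≤ 2)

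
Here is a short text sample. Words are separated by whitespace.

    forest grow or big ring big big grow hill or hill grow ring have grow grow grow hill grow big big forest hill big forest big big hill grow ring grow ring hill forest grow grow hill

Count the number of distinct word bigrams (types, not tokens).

24

37 tokens → 36 bigram windows in total.
Repeated bigrams (each contributes count−1 duplicates):
  big big: 3
  grow grow: 3
  grow hill: 3
  grow ring: 3
  hill grow: 3
  big forest: 2
  forest grow: 2
12 duplicate windows → 36 − 12 = 24 distinct.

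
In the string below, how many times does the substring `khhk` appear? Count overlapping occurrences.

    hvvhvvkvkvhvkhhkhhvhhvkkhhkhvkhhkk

Sliding a length-4 window over the 34 characters (31 positions):
  position 13–16: khhk
  position 24–27: khhk
  position 30–33: khhk

3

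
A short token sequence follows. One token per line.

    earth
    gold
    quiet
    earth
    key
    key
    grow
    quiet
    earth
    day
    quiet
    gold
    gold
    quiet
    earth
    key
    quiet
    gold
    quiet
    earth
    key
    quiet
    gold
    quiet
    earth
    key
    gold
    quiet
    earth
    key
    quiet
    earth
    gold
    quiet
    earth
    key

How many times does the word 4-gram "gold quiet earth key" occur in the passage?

Scanning the 33 overlapping 4-gram windows for "gold quiet earth key":
  position 2–5: gold quiet earth key
  position 13–16: gold quiet earth key
  position 18–21: gold quiet earth key
  position 23–26: gold quiet earth key
  position 27–30: gold quiet earth key
  position 33–36: gold quiet earth key

6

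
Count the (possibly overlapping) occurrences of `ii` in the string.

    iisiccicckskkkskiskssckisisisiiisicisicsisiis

Sliding a length-2 window over the 45 characters (44 positions):
  position 1–2: ii
  position 30–31: ii
  position 31–32: ii
  position 43–44: ii

4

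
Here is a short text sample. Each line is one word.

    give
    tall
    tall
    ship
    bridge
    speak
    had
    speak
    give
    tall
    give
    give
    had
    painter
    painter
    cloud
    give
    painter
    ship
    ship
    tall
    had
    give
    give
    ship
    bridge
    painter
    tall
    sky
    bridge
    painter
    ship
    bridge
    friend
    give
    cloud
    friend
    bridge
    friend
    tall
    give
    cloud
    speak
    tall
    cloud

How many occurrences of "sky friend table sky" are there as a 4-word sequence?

0

Scanning the 42 overlapping 4-gram windows for "sky friend table sky":
  (none found)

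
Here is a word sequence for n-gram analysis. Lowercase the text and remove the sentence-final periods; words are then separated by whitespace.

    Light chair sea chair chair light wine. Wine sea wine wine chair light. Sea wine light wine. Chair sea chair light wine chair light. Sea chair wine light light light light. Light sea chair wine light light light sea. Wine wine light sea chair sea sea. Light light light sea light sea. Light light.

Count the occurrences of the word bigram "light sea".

7

Scanning the 53 overlapping bigram windows for "light sea":
  position 13–14: light sea
  position 24–25: light sea
  position 32–33: light sea
  position 38–39: light sea
  position 42–43: light sea
  position 49–50: light sea
  position 51–52: light sea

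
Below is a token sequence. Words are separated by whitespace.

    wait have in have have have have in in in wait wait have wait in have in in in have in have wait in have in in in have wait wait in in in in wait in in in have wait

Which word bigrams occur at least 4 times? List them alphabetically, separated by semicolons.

have in; have wait; in have; in in; wait in

Bigram counts meeting the condition (at least 4 times):
  have in: 5
  have wait: 4
  in have: 7
  in in: 11
  wait in: 4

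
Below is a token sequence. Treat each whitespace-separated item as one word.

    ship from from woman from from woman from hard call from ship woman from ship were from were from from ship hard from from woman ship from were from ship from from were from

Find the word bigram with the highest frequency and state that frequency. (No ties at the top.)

"from from", 5 times

Bigram frequencies (highest first):
  from from: 5
  from ship: 4
  were from: 4
  ship from: 3
  from woman: 3
  woman from: 3
  … (9 more, each ≤ 3)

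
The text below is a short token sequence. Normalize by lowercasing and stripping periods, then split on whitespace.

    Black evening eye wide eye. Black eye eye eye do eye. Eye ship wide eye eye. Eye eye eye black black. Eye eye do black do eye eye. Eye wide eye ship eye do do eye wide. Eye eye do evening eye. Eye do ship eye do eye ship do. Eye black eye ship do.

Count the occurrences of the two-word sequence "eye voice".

Scanning the 54 overlapping bigram windows for "eye voice":
  (none found)

0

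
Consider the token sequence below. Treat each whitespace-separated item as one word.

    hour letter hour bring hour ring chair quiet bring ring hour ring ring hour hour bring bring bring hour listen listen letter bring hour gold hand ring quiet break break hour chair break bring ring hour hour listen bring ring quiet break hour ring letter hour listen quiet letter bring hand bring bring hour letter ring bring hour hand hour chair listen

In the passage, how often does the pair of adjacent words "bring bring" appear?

Scanning the 61 overlapping bigram windows for "bring bring":
  position 16–17: bring bring
  position 17–18: bring bring
  position 52–53: bring bring

3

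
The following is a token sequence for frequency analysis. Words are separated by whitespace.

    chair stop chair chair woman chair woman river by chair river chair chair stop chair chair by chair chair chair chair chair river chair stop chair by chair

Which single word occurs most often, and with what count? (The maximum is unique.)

"chair", 17 times

Unigram frequencies (highest first):
  chair: 17
  stop: 3
  river: 3
  by: 3
  woman: 2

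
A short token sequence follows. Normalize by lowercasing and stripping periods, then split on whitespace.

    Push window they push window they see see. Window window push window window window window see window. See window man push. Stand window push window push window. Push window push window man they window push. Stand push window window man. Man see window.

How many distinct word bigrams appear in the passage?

18

43 tokens → 42 bigram windows in total.
Repeated bigrams (each contributes count−1 duplicates):
  push window: 8
  window push: 6
  window window: 5
  see window: 4
  window man: 3
  push stand: 2
  window see: 2
  window they: 2
24 duplicate windows → 42 − 24 = 18 distinct.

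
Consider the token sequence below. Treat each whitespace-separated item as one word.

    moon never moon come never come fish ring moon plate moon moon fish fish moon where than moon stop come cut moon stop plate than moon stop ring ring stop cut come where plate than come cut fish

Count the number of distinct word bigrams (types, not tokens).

32

38 tokens → 37 bigram windows in total.
Repeated bigrams (each contributes count−1 duplicates):
  moon stop: 3
  come cut: 2
  plate than: 2
  than moon: 2
5 duplicate windows → 37 − 5 = 32 distinct.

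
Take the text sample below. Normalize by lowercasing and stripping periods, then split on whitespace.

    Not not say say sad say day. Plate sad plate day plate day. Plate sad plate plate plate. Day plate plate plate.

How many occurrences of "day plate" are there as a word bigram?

Scanning the 21 overlapping bigram windows for "day plate":
  position 7–8: day plate
  position 11–12: day plate
  position 13–14: day plate
  position 19–20: day plate

4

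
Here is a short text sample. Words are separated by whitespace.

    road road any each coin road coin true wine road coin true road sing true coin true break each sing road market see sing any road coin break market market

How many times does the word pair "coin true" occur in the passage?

3

Scanning the 29 overlapping bigram windows for "coin true":
  position 7–8: coin true
  position 11–12: coin true
  position 16–17: coin true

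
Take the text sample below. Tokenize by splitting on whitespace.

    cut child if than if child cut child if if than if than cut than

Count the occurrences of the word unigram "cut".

3

Scanning the 15 tokens for "cut":
  position 1: cut
  position 7: cut
  position 14: cut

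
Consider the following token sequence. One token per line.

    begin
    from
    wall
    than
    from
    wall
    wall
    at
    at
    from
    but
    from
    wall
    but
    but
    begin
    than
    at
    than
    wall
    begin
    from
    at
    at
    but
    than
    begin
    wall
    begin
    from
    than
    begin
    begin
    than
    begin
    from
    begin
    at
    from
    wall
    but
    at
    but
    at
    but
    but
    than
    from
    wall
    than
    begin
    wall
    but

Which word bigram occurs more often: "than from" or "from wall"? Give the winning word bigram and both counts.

"from wall" (5 vs 2)

"than from": 2 occurrences
"from wall": 5 occurrences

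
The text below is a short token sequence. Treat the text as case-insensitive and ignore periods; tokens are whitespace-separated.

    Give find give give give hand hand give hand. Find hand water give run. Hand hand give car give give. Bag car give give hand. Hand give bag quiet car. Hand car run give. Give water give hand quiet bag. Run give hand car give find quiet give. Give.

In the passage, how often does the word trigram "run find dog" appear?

0

Scanning the 47 overlapping trigram windows for "run find dog":
  (none found)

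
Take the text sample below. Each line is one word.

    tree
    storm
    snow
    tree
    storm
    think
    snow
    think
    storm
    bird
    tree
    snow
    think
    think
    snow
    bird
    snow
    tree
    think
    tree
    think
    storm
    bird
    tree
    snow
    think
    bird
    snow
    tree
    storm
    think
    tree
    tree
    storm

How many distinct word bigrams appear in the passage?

34 tokens → 33 bigram windows in total.
Repeated bigrams (each contributes count−1 duplicates):
  tree storm: 4
  snow think: 3
  snow tree: 3
  bird snow: 2
  bird tree: 2
  storm bird: 2
  storm think: 2
  think snow: 2
  … (4 more repeated)
16 duplicate windows → 33 − 16 = 17 distinct.

17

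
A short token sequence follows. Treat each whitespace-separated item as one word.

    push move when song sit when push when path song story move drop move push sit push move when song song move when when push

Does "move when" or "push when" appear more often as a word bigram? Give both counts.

"move when": 3 occurrences
"push when": 1 occurrence

"move when" (3 vs 1)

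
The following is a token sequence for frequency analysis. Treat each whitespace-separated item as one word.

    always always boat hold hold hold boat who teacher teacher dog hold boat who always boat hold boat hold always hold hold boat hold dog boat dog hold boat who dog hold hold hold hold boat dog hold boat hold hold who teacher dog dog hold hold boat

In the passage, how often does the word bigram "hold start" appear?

Scanning the 47 overlapping bigram windows for "hold start":
  (none found)

0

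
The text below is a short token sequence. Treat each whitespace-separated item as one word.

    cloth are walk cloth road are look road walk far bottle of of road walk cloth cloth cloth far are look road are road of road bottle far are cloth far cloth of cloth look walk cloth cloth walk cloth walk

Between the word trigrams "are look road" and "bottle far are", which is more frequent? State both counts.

"are look road": 2 occurrences
"bottle far are": 1 occurrence

"are look road" (2 vs 1)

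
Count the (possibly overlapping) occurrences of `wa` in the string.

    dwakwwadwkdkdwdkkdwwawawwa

Sliding a length-2 window over the 26 characters (25 positions):
  position 2–3: wa
  position 6–7: wa
  position 20–21: wa
  position 22–23: wa
  position 25–26: wa

5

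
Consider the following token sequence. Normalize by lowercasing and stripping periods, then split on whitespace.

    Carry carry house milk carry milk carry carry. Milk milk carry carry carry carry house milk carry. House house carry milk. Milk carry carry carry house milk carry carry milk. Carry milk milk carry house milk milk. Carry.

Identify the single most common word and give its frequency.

Unigram frequencies (highest first):
  carry: 19
  milk: 13
  house: 6

"carry", 19 times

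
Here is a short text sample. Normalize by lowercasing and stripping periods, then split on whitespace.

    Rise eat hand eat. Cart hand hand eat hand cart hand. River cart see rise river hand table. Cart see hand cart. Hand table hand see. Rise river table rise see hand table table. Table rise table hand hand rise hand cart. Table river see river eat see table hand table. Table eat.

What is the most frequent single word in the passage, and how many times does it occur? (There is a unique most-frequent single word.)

Unigram frequencies (highest first):
  hand: 14
  table: 11
  rise: 6
  cart: 6
  see: 6
  eat: 5
  … (1 more, each ≤ 5)

"hand", 14 times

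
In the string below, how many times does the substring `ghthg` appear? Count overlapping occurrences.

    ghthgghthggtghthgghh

3

Sliding a length-5 window over the 20 characters (16 positions):
  position 1–5: ghthg
  position 6–10: ghthg
  position 13–17: ghthg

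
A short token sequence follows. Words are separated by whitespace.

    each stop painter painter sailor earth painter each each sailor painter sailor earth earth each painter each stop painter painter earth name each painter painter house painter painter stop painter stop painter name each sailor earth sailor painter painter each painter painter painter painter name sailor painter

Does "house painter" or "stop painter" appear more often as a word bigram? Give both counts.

"house painter": 1 occurrence
"stop painter": 4 occurrences

"stop painter" (4 vs 1)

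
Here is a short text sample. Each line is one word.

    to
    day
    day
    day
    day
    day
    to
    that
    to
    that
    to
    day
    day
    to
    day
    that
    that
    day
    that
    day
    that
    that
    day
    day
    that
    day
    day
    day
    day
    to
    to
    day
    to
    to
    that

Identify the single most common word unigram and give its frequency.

"day", 17 times

Unigram frequencies (highest first):
  day: 17
  to: 9
  that: 9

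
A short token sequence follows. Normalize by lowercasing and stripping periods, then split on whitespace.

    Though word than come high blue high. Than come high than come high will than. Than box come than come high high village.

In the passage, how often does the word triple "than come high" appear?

4

Scanning the 21 overlapping trigram windows for "than come high":
  position 3–5: than come high
  position 8–10: than come high
  position 11–13: than come high
  position 19–21: than come high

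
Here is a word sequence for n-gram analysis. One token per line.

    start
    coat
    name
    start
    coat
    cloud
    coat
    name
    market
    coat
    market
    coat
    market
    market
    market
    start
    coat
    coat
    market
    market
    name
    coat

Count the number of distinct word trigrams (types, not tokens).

22 tokens → 20 trigram windows in total.
Repeated trigrams (each contributes count−1 duplicates):
  coat market market: 2
  market coat market: 2
2 duplicate windows → 20 − 2 = 18 distinct.

18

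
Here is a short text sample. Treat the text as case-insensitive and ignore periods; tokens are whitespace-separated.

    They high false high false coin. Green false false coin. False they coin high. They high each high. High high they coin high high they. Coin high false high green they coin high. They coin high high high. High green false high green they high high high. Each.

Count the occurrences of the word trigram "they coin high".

Scanning the 46 overlapping trigram windows for "they coin high":
  position 12–14: they coin high
  position 21–23: they coin high
  position 25–27: they coin high
  position 31–33: they coin high
  position 34–36: they coin high

5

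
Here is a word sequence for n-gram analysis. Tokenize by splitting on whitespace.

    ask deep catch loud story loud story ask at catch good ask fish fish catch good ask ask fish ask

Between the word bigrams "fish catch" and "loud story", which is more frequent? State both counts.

"fish catch": 1 occurrence
"loud story": 2 occurrences

"loud story" (2 vs 1)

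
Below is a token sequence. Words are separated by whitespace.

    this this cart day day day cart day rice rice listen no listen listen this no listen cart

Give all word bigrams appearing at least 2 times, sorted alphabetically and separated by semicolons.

Bigram counts meeting the condition (at least 2 times):
  cart day: 2
  day day: 2
  no listen: 2

cart day; day day; no listen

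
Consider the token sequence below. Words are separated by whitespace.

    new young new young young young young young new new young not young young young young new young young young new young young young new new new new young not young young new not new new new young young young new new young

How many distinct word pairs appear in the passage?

43 tokens → 42 bigram windows in total.
Repeated bigrams (each contributes count−1 duplicates):
  young young: 14
  new young: 8
  new new: 7
  young new: 7
  not young: 2
  young not: 2
34 duplicate windows → 42 − 34 = 8 distinct.

8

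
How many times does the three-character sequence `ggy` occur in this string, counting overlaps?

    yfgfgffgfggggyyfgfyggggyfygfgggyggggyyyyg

4

Sliding a length-3 window over the 41 characters (39 positions):
  position 12–14: ggy
  position 22–24: ggy
  position 30–32: ggy
  position 35–37: ggy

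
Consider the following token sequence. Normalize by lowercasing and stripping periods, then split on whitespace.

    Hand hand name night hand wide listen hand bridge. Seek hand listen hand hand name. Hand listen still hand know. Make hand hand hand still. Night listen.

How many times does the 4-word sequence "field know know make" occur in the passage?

0

Scanning the 24 overlapping 4-gram windows for "field know know make":
  (none found)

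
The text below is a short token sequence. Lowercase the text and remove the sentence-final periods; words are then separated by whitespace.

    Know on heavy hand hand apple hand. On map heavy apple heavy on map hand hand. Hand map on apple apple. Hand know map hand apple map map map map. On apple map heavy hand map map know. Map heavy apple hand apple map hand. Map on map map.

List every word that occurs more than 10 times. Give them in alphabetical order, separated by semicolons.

hand; map

Unigram counts meeting the condition (more than 10 times):
  hand: 11
  map: 16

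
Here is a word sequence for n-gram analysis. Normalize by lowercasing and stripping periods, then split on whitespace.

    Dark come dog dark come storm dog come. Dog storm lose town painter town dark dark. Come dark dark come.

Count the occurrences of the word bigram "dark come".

Scanning the 19 overlapping bigram windows for "dark come":
  position 1–2: dark come
  position 4–5: dark come
  position 16–17: dark come
  position 19–20: dark come

4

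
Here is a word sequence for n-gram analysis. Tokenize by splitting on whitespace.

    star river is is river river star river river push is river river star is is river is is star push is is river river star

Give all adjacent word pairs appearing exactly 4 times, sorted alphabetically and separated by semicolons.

is is; is river; river river

Bigram counts meeting the condition (exactly 4 times):
  is is: 4
  is river: 4
  river river: 4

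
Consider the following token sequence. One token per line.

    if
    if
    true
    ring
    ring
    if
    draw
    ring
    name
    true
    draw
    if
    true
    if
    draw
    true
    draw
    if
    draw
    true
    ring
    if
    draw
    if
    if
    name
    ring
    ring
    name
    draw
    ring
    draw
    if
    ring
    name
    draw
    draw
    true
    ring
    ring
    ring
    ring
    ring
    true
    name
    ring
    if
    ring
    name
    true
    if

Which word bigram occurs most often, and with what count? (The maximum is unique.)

"ring ring", 6 times

Bigram frequencies (highest first):
  ring ring: 6
  if draw: 4
  ring name: 4
  draw if: 4
  true ring: 3
  ring if: 3
  … (15 more, each ≤ 3)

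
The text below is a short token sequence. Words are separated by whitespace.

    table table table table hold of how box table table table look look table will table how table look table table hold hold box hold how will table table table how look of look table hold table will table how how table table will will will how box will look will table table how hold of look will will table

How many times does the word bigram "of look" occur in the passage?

Scanning the 59 overlapping bigram windows for "of look":
  position 33–34: of look
  position 56–57: of look

2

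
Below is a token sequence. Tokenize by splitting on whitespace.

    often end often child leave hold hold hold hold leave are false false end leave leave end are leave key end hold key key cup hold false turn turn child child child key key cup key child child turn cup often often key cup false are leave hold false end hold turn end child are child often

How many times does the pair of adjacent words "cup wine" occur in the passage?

Scanning the 56 overlapping bigram windows for "cup wine":
  (none found)

0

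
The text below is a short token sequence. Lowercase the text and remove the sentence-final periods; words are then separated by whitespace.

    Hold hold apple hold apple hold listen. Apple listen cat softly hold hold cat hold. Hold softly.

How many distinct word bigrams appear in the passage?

17 tokens → 16 bigram windows in total.
Repeated bigrams (each contributes count−1 duplicates):
  hold hold: 3
  apple hold: 2
  hold apple: 2
4 duplicate windows → 16 − 4 = 12 distinct.

12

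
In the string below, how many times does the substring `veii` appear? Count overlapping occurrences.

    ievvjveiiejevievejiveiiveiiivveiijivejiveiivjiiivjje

Sliding a length-4 window over the 52 characters (49 positions):
  position 6–9: veii
  position 20–23: veii
  position 24–27: veii
  position 30–33: veii
  position 40–43: veii

5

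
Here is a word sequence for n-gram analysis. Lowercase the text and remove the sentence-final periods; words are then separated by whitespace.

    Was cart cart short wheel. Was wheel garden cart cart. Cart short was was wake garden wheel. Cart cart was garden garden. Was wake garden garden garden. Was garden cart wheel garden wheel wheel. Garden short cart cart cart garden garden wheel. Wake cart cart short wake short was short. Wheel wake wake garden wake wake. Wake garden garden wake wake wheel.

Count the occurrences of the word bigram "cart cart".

7

Scanning the 61 overlapping bigram windows for "cart cart":
  position 2–3: cart cart
  position 9–10: cart cart
  position 10–11: cart cart
  position 18–19: cart cart
  position 37–38: cart cart
  position 38–39: cart cart
  position 44–45: cart cart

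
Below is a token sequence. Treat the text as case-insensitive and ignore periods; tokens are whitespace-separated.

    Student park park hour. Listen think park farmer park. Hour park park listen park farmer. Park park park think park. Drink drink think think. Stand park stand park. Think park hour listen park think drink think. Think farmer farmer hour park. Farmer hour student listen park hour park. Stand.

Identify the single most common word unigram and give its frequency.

"park", 18 times

Unigram frequencies (highest first):
  park: 18
  think: 8
  hour: 6
  farmer: 5
  listen: 4
  drink: 3
  … (2 more, each ≤ 3)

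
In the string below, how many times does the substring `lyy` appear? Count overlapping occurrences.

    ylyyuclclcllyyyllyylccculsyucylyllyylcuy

4

Sliding a length-3 window over the 40 characters (38 positions):
  position 2–4: lyy
  position 12–14: lyy
  position 17–19: lyy
  position 34–36: lyy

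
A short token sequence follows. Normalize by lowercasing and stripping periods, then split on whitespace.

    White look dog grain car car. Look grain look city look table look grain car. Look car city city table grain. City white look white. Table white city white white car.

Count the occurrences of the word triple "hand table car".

0

Scanning the 29 overlapping trigram windows for "hand table car":
  (none found)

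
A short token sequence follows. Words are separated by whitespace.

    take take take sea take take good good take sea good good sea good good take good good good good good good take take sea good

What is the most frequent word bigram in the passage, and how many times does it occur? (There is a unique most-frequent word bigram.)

"good good", 8 times

Bigram frequencies (highest first):
  good good: 8
  take take: 4
  take sea: 3
  good take: 3
  sea good: 3
  take good: 2
  … (2 more, each ≤ 1)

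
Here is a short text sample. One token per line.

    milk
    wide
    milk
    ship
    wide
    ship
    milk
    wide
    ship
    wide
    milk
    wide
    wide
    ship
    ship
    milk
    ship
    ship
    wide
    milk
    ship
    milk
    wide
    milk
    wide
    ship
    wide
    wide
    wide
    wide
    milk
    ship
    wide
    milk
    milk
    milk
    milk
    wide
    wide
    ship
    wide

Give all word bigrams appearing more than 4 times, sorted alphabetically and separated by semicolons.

Bigram counts meeting the condition (more than 4 times):
  milk wide: 6
  ship wide: 6
  wide milk: 6
  wide ship: 5
  wide wide: 5

milk wide; ship wide; wide milk; wide ship; wide wide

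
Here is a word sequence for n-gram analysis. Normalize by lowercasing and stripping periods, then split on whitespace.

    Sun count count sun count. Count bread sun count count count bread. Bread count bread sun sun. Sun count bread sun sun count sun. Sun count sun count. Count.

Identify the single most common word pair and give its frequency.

Bigram frequencies (highest first):
  sun count: 7
  count count: 5
  count bread: 4
  sun sun: 4
  count sun: 3
  bread sun: 3
  … (2 more, each ≤ 1)

"sun count", 7 times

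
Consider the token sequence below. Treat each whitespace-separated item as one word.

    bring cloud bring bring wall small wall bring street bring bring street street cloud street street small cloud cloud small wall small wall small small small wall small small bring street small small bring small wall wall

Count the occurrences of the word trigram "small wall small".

Scanning the 35 overlapping trigram windows for "small wall small":
  position 20–22: small wall small
  position 22–24: small wall small
  position 26–28: small wall small

3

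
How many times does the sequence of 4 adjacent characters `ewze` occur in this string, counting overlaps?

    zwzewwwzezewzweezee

0

Sliding a length-4 window over the 19 characters (16 positions):
  (no match at any position)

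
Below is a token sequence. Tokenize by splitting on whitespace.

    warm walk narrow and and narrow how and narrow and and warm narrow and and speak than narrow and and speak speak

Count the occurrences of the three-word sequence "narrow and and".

Scanning the 20 overlapping trigram windows for "narrow and and":
  position 3–5: narrow and and
  position 9–11: narrow and and
  position 13–15: narrow and and
  position 18–20: narrow and and

4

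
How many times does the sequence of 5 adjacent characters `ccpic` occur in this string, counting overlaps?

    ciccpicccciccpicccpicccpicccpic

5

Sliding a length-5 window over the 31 characters (27 positions):
  position 3–7: ccpic
  position 12–16: ccpic
  position 17–21: ccpic
  position 22–26: ccpic
  position 27–31: ccpic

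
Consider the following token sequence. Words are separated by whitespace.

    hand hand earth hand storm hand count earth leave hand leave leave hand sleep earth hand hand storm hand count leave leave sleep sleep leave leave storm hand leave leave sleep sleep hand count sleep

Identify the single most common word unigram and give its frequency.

"hand", 11 times

Unigram frequencies (highest first):
  hand: 11
  leave: 9
  sleep: 6
  earth: 3
  storm: 3
  count: 3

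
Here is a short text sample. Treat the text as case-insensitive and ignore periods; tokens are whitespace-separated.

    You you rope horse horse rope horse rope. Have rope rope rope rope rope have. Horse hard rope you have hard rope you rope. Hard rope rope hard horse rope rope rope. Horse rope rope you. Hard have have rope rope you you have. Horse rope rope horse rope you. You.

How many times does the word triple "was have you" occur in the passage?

Scanning the 49 overlapping trigram windows for "was have you":
  (none found)

0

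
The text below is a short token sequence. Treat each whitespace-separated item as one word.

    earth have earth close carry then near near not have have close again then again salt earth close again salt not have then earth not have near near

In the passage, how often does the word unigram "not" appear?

Scanning the 28 tokens for "not":
  position 9: not
  position 21: not
  position 25: not

3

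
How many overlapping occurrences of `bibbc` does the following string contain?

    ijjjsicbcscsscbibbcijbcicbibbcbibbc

3

Sliding a length-5 window over the 35 characters (31 positions):
  position 15–19: bibbc
  position 26–30: bibbc
  position 31–35: bibbc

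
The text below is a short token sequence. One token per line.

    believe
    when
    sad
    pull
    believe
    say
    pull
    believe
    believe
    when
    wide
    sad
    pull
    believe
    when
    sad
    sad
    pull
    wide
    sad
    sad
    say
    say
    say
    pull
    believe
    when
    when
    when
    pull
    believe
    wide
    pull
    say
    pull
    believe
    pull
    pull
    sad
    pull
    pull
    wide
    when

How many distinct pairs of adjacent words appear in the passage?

22

43 tokens → 42 bigram windows in total.
Repeated bigrams (each contributes count−1 duplicates):
  pull believe: 6
  believe when: 4
  sad pull: 4
  say pull: 3
  pull pull: 2
  pull wide: 2
  sad sad: 2
  say say: 2
  … (3 more repeated)
20 duplicate windows → 42 − 20 = 22 distinct.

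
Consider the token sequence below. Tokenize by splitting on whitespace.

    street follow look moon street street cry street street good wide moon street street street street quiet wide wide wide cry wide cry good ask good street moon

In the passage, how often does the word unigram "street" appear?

Scanning the 28 tokens for "street":
  position 1: street
  position 5: street
  position 6: street
  position 8: street
  position 9: street
  position 13: street
  position 14: street
  position 15: street
  position 16: street
  position 27: street

10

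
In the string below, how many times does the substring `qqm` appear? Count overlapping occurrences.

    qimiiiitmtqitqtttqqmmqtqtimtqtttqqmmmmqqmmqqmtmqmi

4

Sliding a length-3 window over the 50 characters (48 positions):
  position 18–20: qqm
  position 33–35: qqm
  position 39–41: qqm
  position 43–45: qqm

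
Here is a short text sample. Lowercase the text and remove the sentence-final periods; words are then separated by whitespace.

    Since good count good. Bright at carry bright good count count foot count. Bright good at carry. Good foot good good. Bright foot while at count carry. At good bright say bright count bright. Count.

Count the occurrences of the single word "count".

Scanning the 35 tokens for "count":
  position 3: count
  position 10: count
  position 11: count
  position 13: count
  position 26: count
  position 33: count
  position 35: count

7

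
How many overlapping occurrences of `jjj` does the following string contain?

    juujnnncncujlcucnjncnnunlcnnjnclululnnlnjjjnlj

Sliding a length-3 window over the 46 characters (44 positions):
  position 41–43: jjj

1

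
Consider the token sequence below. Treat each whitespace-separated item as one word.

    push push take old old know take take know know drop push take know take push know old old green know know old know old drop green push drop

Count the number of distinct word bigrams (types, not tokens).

20

29 tokens → 28 bigram windows in total.
Repeated bigrams (each contributes count−1 duplicates):
  know old: 3
  know know: 2
  know take: 2
  old know: 2
  old old: 2
  push take: 2
  take know: 2
8 duplicate windows → 28 − 8 = 20 distinct.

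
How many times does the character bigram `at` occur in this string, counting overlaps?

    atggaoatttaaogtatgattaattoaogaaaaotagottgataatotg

7

Sliding a length-2 window over the 49 characters (48 positions):
  position 1–2: at
  position 7–8: at
  position 16–17: at
  position 19–20: at
  position 23–24: at
  position 42–43: at
  position 45–46: at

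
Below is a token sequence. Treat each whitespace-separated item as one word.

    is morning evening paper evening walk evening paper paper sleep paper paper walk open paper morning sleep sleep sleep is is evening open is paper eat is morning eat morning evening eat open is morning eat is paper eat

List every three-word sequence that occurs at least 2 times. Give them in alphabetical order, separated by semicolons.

is morning eat; is paper eat

Trigram counts meeting the condition (at least 2 times):
  is morning eat: 2
  is paper eat: 2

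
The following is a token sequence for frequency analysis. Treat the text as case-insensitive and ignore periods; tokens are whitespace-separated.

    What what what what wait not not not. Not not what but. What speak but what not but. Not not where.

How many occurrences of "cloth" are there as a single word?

Scanning the 21 tokens for "cloth":
  (none found)

0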